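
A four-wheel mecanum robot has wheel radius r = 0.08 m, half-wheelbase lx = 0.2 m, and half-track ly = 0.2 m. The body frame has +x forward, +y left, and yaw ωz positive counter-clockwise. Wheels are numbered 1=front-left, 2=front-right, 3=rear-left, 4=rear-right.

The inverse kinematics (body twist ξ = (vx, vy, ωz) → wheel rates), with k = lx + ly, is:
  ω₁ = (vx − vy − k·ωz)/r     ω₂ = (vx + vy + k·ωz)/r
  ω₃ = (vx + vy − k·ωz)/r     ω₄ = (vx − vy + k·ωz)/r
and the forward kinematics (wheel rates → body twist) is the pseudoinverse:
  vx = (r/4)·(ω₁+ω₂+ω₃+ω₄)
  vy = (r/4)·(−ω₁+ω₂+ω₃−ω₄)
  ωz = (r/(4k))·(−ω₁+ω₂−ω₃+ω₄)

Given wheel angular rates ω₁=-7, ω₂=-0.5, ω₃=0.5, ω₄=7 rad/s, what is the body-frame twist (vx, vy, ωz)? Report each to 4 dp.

k = lx + ly = 0.2 + 0.2 = 0.4000
ω₁+ω₂+ω₃+ω₄ = 0.0000  →  vx = (0.08/4)·0.0000 = 0.0000
−ω₁+ω₂+ω₃−ω₄ = 0.0000  →  vy = (0.08/4)·0.0000 = 0.0000
−ω₁+ω₂−ω₃+ω₄ = 13.0000  →  ωz = (0.08/1.6000)·13.0000 = 0.6500

(0.0000, 0.0000, 0.6500)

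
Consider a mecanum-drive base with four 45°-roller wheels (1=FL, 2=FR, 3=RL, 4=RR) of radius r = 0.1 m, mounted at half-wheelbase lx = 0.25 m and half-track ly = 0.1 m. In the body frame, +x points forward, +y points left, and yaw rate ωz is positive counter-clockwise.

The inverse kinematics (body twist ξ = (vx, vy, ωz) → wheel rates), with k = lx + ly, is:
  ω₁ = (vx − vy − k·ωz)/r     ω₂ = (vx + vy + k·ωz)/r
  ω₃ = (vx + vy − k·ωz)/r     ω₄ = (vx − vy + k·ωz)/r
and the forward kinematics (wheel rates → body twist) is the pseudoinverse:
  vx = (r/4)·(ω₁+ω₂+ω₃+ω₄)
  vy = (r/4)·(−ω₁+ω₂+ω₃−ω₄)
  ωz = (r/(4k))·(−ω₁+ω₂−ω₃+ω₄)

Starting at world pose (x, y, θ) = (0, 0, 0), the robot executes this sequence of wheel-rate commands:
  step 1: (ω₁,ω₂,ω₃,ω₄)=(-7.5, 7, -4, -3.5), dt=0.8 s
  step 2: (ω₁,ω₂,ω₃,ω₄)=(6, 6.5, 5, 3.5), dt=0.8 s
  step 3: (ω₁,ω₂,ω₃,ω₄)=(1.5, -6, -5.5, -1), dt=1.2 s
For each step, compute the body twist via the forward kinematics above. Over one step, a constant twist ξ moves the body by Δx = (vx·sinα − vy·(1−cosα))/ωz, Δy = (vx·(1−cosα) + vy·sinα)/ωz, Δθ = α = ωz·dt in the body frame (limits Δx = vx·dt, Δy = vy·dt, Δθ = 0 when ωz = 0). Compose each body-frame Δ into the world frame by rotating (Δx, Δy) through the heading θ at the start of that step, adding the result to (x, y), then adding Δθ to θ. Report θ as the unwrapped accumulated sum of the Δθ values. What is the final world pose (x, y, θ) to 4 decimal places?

step 1: ξ=(vx,vy,ωz)=(-0.2000, 0.3500, 1.0714), dt=0.8 → body Δ=(-0.2539, 0.1825, 0.8571) → world pose (-0.2539, 0.1825, 0.8571)
step 2: ξ=(vx,vy,ωz)=(0.5250, 0.0500, -0.0714), dt=0.8 → body Δ=(0.4209, 0.0280, -0.0571) → world pose (0.0004, 0.5190, 0.8000)
step 3: ξ=(vx,vy,ωz)=(-0.2750, -0.3000, -0.2143), dt=1.2 → body Δ=(-0.3724, -0.3139, -0.2571) → world pose (-0.0339, 0.0332, 0.5429)

(-0.0339, 0.0332, 0.5429)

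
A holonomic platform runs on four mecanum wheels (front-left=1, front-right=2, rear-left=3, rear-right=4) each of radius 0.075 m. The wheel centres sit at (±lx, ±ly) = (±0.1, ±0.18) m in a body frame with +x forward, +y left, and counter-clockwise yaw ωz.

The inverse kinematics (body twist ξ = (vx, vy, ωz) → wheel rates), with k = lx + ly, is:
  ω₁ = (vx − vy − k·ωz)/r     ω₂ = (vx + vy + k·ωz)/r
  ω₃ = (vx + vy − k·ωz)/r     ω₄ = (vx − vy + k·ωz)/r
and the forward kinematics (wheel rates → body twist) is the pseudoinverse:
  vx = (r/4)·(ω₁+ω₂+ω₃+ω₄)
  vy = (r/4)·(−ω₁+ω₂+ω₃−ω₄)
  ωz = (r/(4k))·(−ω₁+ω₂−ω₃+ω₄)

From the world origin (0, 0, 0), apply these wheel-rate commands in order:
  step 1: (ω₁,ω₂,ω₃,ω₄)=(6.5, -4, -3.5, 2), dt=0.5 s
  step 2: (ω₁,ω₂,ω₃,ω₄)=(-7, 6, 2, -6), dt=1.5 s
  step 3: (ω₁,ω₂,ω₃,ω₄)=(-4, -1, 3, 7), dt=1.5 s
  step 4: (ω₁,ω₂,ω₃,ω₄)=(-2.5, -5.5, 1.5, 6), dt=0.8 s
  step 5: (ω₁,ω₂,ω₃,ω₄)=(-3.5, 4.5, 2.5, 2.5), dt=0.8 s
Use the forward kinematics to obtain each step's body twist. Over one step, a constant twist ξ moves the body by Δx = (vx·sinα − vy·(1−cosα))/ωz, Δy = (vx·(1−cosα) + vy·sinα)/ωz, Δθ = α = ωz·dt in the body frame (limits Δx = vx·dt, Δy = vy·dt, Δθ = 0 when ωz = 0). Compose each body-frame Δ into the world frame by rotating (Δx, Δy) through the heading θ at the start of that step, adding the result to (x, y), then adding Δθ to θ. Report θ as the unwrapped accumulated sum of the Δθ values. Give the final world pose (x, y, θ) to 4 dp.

step 1: ξ=(vx,vy,ωz)=(0.0187, -0.3000, -0.3348), dt=0.5 → body Δ=(-0.0032, -0.1501, -0.1674) → world pose (-0.0032, -0.1501, -0.1674)
step 2: ξ=(vx,vy,ωz)=(-0.0938, 0.3937, 0.3348), dt=1.5 → body Δ=(-0.2800, 0.5315, 0.5022) → world pose (-0.1907, 0.4207, 0.3348)
step 3: ξ=(vx,vy,ωz)=(0.0938, -0.0188, 0.4688), dt=1.5 → body Δ=(0.1388, 0.0216, 0.7031) → world pose (-0.0667, 0.4867, 1.0379)
step 4: ξ=(vx,vy,ωz)=(-0.0094, -0.1406, 0.1004), dt=0.8 → body Δ=(-0.0030, -0.1127, 0.0804) → world pose (0.0288, 0.4269, 1.1183)
step 5: ξ=(vx,vy,ωz)=(0.1125, 0.1500, 0.5357), dt=0.8 → body Δ=(0.0619, 0.1354, 0.4286) → world pose (-0.0658, 0.5417, 1.5469)

(-0.0658, 0.5417, 1.5469)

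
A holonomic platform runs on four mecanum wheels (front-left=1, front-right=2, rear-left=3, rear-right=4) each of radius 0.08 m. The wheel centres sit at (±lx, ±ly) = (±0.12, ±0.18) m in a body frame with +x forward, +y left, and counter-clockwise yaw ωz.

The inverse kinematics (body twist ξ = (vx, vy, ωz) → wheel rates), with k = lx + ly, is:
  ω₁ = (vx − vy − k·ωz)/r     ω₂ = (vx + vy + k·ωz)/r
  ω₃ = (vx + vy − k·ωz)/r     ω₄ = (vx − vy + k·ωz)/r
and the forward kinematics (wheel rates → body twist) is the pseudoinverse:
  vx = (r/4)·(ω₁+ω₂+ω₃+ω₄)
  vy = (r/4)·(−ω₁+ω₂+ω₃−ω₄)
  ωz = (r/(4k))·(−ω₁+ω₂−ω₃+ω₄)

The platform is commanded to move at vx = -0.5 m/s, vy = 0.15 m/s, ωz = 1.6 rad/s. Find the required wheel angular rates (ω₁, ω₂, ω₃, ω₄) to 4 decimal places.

k = lx + ly = 0.12 + 0.18 = 0.3000;  k·ωz = 0.3000·1.6 = 0.4800
ω₁ (FL) = (vx − vy − k·ωz)/r = -1.1300/0.08 = -14.1250
ω₂ (FR) = (vx + vy + k·ωz)/r = 0.1300/0.08 = 1.6250
ω₃ (RL) = (vx + vy − k·ωz)/r = -0.8300/0.08 = -10.3750
ω₄ (RR) = (vx − vy + k·ωz)/r = -0.1700/0.08 = -2.1250

(-14.1250, 1.6250, -10.3750, -2.1250)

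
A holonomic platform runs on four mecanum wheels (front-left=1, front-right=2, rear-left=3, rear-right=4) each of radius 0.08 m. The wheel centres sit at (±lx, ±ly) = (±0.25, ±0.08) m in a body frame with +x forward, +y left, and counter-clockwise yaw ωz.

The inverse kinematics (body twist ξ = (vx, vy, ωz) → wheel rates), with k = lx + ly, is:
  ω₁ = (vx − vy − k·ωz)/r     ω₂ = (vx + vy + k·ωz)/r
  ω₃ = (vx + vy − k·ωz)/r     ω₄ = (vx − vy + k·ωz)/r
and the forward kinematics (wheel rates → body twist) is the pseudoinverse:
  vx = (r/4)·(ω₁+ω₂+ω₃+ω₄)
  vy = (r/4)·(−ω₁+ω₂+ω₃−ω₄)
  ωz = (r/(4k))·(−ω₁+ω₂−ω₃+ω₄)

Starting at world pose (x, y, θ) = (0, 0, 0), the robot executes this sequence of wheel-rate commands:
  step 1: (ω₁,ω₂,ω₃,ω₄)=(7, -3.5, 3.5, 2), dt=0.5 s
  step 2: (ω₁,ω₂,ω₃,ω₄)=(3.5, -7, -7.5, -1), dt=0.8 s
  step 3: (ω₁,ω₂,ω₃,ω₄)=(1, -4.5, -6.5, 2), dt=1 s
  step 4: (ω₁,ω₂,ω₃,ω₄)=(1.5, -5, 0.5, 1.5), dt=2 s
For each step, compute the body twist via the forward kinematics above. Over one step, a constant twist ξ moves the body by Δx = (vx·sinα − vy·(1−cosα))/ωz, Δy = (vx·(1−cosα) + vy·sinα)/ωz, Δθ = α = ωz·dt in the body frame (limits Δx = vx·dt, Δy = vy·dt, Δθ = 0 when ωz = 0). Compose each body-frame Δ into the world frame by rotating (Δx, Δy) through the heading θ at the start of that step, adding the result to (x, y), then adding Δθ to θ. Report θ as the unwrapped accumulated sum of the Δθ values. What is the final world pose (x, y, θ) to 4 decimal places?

step 1: ξ=(vx,vy,ωz)=(0.1800, -0.1800, -0.7273), dt=0.5 → body Δ=(0.0718, -0.1042, -0.3636) → world pose (0.0718, -0.1042, -0.3636)
step 2: ξ=(vx,vy,ωz)=(-0.2400, -0.3400, -0.2424), dt=0.8 → body Δ=(-0.2171, -0.2517, -0.1939) → world pose (-0.2206, -0.2623, -0.5576)
step 3: ξ=(vx,vy,ωz)=(-0.1600, -0.2800, 0.1818), dt=1.0 → body Δ=(-0.1337, -0.2930, 0.1818) → world pose (-0.4891, -0.4401, -0.3758)
step 4: ξ=(vx,vy,ωz)=(-0.0300, -0.1500, -0.3333), dt=2.0 → body Δ=(-0.1520, -0.2590, -0.6667) → world pose (-0.7255, -0.6252, -1.0424)

(-0.7255, -0.6252, -1.0424)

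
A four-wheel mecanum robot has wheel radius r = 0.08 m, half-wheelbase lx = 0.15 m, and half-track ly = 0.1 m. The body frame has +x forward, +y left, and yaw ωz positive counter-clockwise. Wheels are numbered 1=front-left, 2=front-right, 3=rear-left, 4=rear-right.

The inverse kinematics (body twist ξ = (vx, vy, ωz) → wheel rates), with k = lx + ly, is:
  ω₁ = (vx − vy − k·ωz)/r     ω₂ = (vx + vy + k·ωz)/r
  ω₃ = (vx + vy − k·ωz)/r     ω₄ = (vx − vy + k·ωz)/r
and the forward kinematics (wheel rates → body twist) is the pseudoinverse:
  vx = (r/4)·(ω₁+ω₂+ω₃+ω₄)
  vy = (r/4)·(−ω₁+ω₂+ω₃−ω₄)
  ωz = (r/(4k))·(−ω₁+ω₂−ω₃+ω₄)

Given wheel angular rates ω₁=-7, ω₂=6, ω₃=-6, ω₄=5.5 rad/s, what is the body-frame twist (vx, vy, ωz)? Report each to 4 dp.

k = lx + ly = 0.15 + 0.1 = 0.2500
ω₁+ω₂+ω₃+ω₄ = -1.5000  →  vx = (0.08/4)·-1.5000 = -0.0300
−ω₁+ω₂+ω₃−ω₄ = 1.5000  →  vy = (0.08/4)·1.5000 = 0.0300
−ω₁+ω₂−ω₃+ω₄ = 24.5000  →  ωz = (0.08/1.0000)·24.5000 = 1.9600

(-0.0300, 0.0300, 1.9600)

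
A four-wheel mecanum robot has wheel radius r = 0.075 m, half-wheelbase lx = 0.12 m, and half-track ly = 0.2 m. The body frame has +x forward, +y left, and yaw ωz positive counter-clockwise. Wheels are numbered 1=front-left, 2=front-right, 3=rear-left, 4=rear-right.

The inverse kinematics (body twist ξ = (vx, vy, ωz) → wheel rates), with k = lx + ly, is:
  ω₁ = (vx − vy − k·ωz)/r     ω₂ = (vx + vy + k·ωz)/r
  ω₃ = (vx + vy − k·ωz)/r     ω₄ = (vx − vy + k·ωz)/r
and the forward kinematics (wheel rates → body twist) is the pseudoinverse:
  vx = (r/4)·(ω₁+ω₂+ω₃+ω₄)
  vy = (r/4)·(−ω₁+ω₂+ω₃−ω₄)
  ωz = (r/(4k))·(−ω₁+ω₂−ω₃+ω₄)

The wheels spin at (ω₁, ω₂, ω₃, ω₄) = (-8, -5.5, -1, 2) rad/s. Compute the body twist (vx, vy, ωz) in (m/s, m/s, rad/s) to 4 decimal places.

k = lx + ly = 0.12 + 0.2 = 0.3200
ω₁+ω₂+ω₃+ω₄ = -12.5000  →  vx = (0.075/4)·-12.5000 = -0.2344
−ω₁+ω₂+ω₃−ω₄ = -0.5000  →  vy = (0.075/4)·-0.5000 = -0.0094
−ω₁+ω₂−ω₃+ω₄ = 5.5000  →  ωz = (0.075/1.2800)·5.5000 = 0.3223

(-0.2344, -0.0094, 0.3223)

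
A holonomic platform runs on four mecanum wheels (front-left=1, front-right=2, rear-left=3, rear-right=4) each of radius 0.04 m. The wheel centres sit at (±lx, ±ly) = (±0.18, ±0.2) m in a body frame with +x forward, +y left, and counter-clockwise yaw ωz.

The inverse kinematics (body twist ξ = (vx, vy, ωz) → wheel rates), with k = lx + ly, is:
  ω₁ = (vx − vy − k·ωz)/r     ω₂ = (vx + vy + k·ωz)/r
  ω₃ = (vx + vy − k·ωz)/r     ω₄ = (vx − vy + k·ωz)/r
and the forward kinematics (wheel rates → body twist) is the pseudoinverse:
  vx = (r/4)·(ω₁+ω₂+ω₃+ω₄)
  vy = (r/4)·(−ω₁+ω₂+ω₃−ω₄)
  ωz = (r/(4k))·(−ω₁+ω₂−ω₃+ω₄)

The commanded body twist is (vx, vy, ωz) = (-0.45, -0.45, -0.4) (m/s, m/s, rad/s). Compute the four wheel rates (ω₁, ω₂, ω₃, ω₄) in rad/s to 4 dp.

k = lx + ly = 0.18 + 0.2 = 0.3800;  k·ωz = 0.3800·-0.4 = -0.1520
ω₁ (FL) = (vx − vy − k·ωz)/r = 0.1520/0.04 = 3.8000
ω₂ (FR) = (vx + vy + k·ωz)/r = -1.0520/0.04 = -26.3000
ω₃ (RL) = (vx + vy − k·ωz)/r = -0.7480/0.04 = -18.7000
ω₄ (RR) = (vx − vy + k·ωz)/r = -0.1520/0.04 = -3.8000

(3.8000, -26.3000, -18.7000, -3.8000)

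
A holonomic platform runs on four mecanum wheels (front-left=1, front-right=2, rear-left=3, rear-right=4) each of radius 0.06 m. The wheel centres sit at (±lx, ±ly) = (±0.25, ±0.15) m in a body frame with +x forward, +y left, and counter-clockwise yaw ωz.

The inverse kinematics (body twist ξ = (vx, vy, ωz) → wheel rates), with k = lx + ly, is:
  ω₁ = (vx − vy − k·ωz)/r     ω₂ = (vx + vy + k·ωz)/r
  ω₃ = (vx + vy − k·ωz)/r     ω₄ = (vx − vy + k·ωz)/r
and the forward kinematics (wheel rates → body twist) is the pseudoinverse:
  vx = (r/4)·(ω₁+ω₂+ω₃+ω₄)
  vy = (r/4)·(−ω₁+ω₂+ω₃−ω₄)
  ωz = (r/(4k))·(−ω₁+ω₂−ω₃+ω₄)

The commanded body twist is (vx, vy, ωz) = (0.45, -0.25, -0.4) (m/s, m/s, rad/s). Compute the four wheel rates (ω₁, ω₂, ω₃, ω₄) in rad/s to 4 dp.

(14.3333, 0.6667, 6.0000, 9.0000)

k = lx + ly = 0.25 + 0.15 = 0.4000;  k·ωz = 0.4000·-0.4 = -0.1600
ω₁ (FL) = (vx − vy − k·ωz)/r = 0.8600/0.06 = 14.3333
ω₂ (FR) = (vx + vy + k·ωz)/r = 0.0400/0.06 = 0.6667
ω₃ (RL) = (vx + vy − k·ωz)/r = 0.3600/0.06 = 6.0000
ω₄ (RR) = (vx − vy + k·ωz)/r = 0.5400/0.06 = 9.0000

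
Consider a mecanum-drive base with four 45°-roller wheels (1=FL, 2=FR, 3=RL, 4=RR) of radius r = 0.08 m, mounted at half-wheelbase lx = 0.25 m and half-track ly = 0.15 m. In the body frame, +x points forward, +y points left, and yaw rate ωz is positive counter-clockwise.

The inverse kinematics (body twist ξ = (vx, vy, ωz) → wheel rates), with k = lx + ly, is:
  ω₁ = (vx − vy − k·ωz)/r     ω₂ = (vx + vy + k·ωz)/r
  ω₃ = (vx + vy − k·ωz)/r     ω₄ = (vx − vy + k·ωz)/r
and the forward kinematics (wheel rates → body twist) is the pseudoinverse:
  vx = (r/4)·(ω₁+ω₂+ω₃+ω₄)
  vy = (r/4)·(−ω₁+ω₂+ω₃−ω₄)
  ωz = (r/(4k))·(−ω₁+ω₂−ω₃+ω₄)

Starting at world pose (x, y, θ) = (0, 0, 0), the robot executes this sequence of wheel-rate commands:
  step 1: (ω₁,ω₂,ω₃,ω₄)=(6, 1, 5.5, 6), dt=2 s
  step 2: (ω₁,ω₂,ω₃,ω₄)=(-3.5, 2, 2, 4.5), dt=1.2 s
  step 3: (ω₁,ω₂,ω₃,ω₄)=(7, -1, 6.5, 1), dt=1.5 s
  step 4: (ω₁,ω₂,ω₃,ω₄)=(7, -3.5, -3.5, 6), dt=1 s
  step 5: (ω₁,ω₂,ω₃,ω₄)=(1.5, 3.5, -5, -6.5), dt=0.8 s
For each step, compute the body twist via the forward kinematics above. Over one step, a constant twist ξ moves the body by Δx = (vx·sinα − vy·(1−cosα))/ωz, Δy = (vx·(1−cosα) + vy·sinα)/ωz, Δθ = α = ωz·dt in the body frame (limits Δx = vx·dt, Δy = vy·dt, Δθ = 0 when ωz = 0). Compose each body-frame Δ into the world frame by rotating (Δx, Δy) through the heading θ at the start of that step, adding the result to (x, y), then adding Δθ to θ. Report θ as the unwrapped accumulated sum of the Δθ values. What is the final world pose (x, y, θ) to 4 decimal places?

step 1: ξ=(vx,vy,ωz)=(0.3700, -0.1100, -0.2250), dt=2.0 → body Δ=(0.6666, -0.3764, -0.4500) → world pose (0.6666, -0.3764, -0.4500)
step 2: ξ=(vx,vy,ωz)=(0.1000, 0.0600, 0.4000), dt=1.2 → body Δ=(0.0985, 0.0975, 0.4800) → world pose (0.7977, -0.3314, 0.0300)
step 3: ξ=(vx,vy,ωz)=(0.2700, -0.0500, -0.6750), dt=1.5 → body Δ=(0.3044, -0.2509, -1.0125) → world pose (1.1095, -0.5731, -0.9825)
step 4: ξ=(vx,vy,ωz)=(0.1200, -0.4000, -0.0500), dt=1.0 → body Δ=(0.1100, -0.4028, -0.0500) → world pose (0.8354, -0.8881, -1.0325)
step 5: ξ=(vx,vy,ωz)=(-0.1300, 0.0700, 0.0250), dt=0.8 → body Δ=(-0.1046, 0.0550, 0.0200) → world pose (0.8290, -0.7702, -1.0125)

(0.8290, -0.7702, -1.0125)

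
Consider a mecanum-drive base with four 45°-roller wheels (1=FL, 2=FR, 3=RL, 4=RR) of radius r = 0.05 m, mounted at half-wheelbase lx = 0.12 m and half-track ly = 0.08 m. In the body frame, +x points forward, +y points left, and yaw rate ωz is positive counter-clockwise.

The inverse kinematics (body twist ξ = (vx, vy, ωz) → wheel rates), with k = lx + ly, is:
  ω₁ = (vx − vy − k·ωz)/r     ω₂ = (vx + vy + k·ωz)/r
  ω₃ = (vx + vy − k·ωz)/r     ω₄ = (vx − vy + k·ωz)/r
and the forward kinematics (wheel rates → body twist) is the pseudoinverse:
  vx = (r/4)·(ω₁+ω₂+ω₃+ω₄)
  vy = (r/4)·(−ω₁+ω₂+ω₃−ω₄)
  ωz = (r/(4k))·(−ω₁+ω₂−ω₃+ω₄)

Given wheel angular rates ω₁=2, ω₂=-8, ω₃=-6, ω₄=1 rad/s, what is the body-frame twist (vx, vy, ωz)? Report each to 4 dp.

k = lx + ly = 0.12 + 0.08 = 0.2000
ω₁+ω₂+ω₃+ω₄ = -11.0000  →  vx = (0.05/4)·-11.0000 = -0.1375
−ω₁+ω₂+ω₃−ω₄ = -17.0000  →  vy = (0.05/4)·-17.0000 = -0.2125
−ω₁+ω₂−ω₃+ω₄ = -3.0000  →  ωz = (0.05/0.8000)·-3.0000 = -0.1875

(-0.1375, -0.2125, -0.1875)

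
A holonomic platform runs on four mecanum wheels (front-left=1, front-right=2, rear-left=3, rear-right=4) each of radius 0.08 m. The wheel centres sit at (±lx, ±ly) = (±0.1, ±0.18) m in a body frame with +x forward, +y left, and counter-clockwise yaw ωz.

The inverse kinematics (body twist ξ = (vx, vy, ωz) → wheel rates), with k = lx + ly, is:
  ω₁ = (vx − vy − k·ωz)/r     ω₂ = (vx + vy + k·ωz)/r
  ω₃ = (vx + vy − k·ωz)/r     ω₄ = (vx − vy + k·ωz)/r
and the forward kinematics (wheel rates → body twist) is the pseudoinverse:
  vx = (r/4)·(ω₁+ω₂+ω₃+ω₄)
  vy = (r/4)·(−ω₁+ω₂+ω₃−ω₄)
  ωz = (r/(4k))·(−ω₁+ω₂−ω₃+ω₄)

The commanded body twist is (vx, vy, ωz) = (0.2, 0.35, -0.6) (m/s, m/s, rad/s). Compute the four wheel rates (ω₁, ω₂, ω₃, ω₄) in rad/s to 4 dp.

(0.2250, 4.7750, 8.9750, -3.9750)

k = lx + ly = 0.1 + 0.18 = 0.2800;  k·ωz = 0.2800·-0.6 = -0.1680
ω₁ (FL) = (vx − vy − k·ωz)/r = 0.0180/0.08 = 0.2250
ω₂ (FR) = (vx + vy + k·ωz)/r = 0.3820/0.08 = 4.7750
ω₃ (RL) = (vx + vy − k·ωz)/r = 0.7180/0.08 = 8.9750
ω₄ (RR) = (vx − vy + k·ωz)/r = -0.3180/0.08 = -3.9750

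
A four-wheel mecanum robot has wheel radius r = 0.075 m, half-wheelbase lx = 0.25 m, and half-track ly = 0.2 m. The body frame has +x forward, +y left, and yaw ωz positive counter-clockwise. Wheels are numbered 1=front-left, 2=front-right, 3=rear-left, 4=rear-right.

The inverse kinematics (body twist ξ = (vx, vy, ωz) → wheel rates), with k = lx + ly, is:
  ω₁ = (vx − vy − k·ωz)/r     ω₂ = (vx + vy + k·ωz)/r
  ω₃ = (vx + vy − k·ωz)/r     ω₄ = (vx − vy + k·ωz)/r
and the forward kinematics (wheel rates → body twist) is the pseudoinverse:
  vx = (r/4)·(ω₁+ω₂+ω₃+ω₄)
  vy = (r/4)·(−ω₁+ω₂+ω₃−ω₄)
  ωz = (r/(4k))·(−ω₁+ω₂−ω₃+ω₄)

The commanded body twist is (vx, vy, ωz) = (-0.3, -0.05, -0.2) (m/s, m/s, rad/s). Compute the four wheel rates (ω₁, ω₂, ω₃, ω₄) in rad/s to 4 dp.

k = lx + ly = 0.25 + 0.2 = 0.4500;  k·ωz = 0.4500·-0.2 = -0.0900
ω₁ (FL) = (vx − vy − k·ωz)/r = -0.1600/0.075 = -2.1333
ω₂ (FR) = (vx + vy + k·ωz)/r = -0.4400/0.075 = -5.8667
ω₃ (RL) = (vx + vy − k·ωz)/r = -0.2600/0.075 = -3.4667
ω₄ (RR) = (vx − vy + k·ωz)/r = -0.3400/0.075 = -4.5333

(-2.1333, -5.8667, -3.4667, -4.5333)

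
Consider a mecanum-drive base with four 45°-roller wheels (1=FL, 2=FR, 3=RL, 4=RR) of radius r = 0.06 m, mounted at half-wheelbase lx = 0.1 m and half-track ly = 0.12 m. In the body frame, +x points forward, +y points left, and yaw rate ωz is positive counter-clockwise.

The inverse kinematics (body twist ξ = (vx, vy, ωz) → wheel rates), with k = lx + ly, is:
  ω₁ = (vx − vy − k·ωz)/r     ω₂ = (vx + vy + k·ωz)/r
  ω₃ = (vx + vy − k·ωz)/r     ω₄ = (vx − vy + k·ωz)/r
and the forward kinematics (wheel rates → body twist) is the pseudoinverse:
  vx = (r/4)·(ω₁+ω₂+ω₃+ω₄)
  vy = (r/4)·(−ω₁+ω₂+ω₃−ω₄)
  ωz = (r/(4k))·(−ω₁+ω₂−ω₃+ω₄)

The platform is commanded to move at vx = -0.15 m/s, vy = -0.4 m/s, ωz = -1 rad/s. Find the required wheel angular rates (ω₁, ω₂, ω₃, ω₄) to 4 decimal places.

(7.8333, -12.8333, -5.5000, 0.5000)

k = lx + ly = 0.1 + 0.12 = 0.2200;  k·ωz = 0.2200·-1 = -0.2200
ω₁ (FL) = (vx − vy − k·ωz)/r = 0.4700/0.06 = 7.8333
ω₂ (FR) = (vx + vy + k·ωz)/r = -0.7700/0.06 = -12.8333
ω₃ (RL) = (vx + vy − k·ωz)/r = -0.3300/0.06 = -5.5000
ω₄ (RR) = (vx − vy + k·ωz)/r = 0.0300/0.06 = 0.5000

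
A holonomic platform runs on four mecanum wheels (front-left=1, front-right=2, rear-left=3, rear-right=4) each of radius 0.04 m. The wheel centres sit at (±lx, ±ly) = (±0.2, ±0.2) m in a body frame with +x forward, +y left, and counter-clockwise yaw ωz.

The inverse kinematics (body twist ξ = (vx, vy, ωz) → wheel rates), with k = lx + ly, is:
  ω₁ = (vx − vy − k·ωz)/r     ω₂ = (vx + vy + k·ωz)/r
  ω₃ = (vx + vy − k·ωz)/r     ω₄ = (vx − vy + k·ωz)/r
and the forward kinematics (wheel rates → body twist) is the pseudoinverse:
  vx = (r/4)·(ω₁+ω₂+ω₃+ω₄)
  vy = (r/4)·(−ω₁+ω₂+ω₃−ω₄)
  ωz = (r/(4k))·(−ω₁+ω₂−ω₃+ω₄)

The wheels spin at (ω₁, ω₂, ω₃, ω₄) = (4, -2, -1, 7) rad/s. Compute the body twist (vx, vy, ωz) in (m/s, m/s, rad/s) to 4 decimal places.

(0.0800, -0.1400, 0.0500)

k = lx + ly = 0.2 + 0.2 = 0.4000
ω₁+ω₂+ω₃+ω₄ = 8.0000  →  vx = (0.04/4)·8.0000 = 0.0800
−ω₁+ω₂+ω₃−ω₄ = -14.0000  →  vy = (0.04/4)·-14.0000 = -0.1400
−ω₁+ω₂−ω₃+ω₄ = 2.0000  →  ωz = (0.04/1.6000)·2.0000 = 0.0500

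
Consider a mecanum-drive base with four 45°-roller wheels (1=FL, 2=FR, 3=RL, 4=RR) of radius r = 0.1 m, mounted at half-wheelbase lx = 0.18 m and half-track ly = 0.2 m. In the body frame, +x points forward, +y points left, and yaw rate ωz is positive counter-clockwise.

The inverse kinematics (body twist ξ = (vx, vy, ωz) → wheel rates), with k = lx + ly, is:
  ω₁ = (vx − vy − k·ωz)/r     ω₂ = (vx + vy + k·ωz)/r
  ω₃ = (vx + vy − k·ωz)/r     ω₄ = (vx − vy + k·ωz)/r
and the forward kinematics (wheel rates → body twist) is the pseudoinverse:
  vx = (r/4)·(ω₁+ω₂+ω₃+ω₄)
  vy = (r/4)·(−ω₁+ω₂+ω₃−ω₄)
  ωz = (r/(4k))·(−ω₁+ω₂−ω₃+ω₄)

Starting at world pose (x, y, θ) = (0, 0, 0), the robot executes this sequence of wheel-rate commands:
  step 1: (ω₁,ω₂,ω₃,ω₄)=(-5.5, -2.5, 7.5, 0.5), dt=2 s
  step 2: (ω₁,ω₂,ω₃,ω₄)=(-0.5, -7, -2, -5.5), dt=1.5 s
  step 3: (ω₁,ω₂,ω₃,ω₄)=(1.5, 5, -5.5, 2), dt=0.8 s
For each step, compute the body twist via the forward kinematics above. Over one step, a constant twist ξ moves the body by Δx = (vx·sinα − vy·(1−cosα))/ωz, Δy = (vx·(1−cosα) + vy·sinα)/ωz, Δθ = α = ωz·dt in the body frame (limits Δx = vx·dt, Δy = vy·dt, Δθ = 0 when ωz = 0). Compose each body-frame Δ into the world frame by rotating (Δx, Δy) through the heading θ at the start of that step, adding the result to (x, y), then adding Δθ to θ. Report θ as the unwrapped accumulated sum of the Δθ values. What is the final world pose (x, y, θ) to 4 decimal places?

step 1: ξ=(vx,vy,ωz)=(0.0000, 0.2500, -0.2632), dt=2.0 → body Δ=(0.1286, 0.4772, -0.5263) → world pose (0.1286, 0.4772, -0.5263)
step 2: ξ=(vx,vy,ωz)=(-0.3750, -0.0750, -0.6579), dt=1.5 → body Δ=(-0.5267, 0.1606, -0.9868) → world pose (-0.2461, 0.8807, -1.5132)
step 3: ξ=(vx,vy,ωz)=(0.0750, -0.1000, 0.7237), dt=0.8 → body Δ=(0.0792, -0.0587, 0.5789) → world pose (-0.3002, 0.7982, -0.9342)

(-0.3002, 0.7982, -0.9342)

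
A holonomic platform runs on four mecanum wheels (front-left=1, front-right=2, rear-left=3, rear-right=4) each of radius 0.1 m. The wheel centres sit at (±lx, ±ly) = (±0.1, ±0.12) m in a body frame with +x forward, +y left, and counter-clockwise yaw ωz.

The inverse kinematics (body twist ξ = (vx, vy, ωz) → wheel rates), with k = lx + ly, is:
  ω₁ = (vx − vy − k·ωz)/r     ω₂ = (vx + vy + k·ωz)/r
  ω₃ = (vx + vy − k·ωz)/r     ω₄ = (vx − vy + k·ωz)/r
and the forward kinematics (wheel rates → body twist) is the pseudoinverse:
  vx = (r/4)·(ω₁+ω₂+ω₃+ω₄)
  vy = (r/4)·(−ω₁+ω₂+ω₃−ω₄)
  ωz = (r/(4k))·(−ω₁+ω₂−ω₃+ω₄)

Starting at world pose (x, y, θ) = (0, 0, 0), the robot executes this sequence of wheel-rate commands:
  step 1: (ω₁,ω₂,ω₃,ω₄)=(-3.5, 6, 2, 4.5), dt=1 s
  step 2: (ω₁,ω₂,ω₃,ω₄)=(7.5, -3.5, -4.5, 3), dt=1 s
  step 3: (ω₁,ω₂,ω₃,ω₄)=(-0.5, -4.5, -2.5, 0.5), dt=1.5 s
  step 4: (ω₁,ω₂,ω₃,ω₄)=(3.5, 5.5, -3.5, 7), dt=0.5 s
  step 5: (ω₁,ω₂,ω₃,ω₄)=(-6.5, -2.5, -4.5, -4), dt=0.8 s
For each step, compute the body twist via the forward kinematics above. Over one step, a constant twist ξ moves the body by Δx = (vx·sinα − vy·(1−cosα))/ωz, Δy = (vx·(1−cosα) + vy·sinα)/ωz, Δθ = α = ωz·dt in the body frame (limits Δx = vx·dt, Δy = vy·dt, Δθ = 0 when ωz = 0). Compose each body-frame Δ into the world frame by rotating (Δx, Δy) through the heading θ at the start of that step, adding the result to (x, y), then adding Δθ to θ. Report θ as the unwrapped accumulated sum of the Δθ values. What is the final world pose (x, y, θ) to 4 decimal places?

(0.6783, -0.4935, 1.9148)

step 1: ξ=(vx,vy,ωz)=(0.2250, 0.1750, 1.3636), dt=1.0 → body Δ=(0.0595, 0.2567, 1.3636) → world pose (0.0595, 0.2567, 1.3636)
step 2: ξ=(vx,vy,ωz)=(0.0625, -0.4625, -0.3977), dt=1.0 → body Δ=(-0.0299, -0.4627, -0.3977) → world pose (0.5062, 0.1322, 0.9659)
step 3: ξ=(vx,vy,ωz)=(-0.1750, -0.1750, -0.1136), dt=1.5 → body Δ=(-0.2835, -0.2389, -0.1705) → world pose (0.5414, -0.2369, 0.7955)
step 4: ξ=(vx,vy,ωz)=(0.3125, -0.2125, 1.4205), dt=0.5 → body Δ=(0.1796, -0.0443, 0.7102) → world pose (0.6988, -0.1396, 1.5057)
step 5: ξ=(vx,vy,ωz)=(-0.4375, 0.0875, 0.5114), dt=0.8 → body Δ=(-0.3544, -0.0025, 0.4091) → world pose (0.6783, -0.4935, 1.9148)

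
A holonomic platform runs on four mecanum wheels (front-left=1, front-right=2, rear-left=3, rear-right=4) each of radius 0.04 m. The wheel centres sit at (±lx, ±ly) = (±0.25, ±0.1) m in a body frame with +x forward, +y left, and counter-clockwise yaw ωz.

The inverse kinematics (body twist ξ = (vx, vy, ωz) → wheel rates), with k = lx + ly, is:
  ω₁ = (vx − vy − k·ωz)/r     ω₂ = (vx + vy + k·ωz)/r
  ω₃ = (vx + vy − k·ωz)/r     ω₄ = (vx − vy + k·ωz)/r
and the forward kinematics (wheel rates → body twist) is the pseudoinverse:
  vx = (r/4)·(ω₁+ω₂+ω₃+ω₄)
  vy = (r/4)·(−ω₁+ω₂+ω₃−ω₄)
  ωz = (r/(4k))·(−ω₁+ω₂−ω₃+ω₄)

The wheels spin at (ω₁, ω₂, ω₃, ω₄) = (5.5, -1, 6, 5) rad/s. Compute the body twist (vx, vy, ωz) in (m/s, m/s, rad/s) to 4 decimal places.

(0.1550, -0.0550, -0.2143)

k = lx + ly = 0.25 + 0.1 = 0.3500
ω₁+ω₂+ω₃+ω₄ = 15.5000  →  vx = (0.04/4)·15.5000 = 0.1550
−ω₁+ω₂+ω₃−ω₄ = -5.5000  →  vy = (0.04/4)·-5.5000 = -0.0550
−ω₁+ω₂−ω₃+ω₄ = -7.5000  →  ωz = (0.04/1.4000)·-7.5000 = -0.2143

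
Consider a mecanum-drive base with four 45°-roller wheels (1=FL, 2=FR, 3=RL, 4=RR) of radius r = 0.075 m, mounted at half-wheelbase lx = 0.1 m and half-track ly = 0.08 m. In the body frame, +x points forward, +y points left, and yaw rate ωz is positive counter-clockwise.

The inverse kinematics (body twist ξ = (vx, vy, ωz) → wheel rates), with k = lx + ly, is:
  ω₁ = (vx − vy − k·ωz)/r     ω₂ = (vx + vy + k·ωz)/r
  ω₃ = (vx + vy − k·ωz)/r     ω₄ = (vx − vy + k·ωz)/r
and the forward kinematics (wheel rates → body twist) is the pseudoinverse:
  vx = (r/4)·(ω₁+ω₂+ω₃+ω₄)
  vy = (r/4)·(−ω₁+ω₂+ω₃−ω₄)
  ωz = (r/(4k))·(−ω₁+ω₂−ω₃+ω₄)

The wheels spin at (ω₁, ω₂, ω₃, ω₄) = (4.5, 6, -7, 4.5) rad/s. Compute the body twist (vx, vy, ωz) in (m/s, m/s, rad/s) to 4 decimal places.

(0.1500, -0.1875, 1.3542)

k = lx + ly = 0.1 + 0.08 = 0.1800
ω₁+ω₂+ω₃+ω₄ = 8.0000  →  vx = (0.075/4)·8.0000 = 0.1500
−ω₁+ω₂+ω₃−ω₄ = -10.0000  →  vy = (0.075/4)·-10.0000 = -0.1875
−ω₁+ω₂−ω₃+ω₄ = 13.0000  →  ωz = (0.075/0.7200)·13.0000 = 1.3542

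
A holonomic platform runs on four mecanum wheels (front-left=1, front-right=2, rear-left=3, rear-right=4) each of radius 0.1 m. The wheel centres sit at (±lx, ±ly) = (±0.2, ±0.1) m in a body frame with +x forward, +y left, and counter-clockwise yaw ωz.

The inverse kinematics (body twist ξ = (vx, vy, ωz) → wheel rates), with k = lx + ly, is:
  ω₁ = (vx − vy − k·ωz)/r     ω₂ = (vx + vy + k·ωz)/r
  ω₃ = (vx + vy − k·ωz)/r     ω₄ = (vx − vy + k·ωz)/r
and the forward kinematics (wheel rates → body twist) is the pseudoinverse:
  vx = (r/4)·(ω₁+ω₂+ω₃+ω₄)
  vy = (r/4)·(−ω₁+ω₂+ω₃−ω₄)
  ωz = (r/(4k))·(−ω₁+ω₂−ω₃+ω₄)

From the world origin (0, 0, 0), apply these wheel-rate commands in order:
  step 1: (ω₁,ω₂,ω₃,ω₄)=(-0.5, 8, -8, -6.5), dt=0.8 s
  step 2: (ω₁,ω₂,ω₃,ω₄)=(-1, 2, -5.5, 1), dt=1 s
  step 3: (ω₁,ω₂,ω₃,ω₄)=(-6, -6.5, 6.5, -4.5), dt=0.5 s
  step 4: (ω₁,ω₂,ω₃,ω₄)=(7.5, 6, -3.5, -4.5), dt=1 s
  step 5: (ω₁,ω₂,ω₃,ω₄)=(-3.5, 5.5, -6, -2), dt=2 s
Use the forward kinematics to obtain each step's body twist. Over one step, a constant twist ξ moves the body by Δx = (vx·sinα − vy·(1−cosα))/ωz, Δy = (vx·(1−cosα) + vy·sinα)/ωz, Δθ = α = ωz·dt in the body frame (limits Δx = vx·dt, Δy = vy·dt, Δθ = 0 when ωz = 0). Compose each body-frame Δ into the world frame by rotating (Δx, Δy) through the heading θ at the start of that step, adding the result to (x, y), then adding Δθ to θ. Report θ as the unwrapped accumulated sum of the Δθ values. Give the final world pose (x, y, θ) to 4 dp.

(-0.3385, -0.3028, 2.9375)

step 1: ξ=(vx,vy,ωz)=(-0.1750, 0.1750, 0.8333), dt=0.8 → body Δ=(-0.1748, 0.0849, 0.6667) → world pose (-0.1748, 0.0849, 0.6667)
step 2: ξ=(vx,vy,ωz)=(-0.0875, -0.0875, 0.7917), dt=1.0 → body Δ=(-0.0458, -0.1115, 0.7917) → world pose (-0.1418, -0.0310, 1.4583)
step 3: ξ=(vx,vy,ωz)=(-0.2625, 0.2625, -0.9583), dt=0.5 → body Δ=(-0.0954, 0.1571, -0.4792) → world pose (-0.3087, -0.1082, 0.9792)
step 4: ξ=(vx,vy,ωz)=(0.1375, -0.0125, -0.2083), dt=1.0 → body Δ=(0.1352, -0.0267, -0.2083) → world pose (-0.2111, -0.0109, 0.7708)
step 5: ξ=(vx,vy,ωz)=(-0.1500, 0.1250, 1.0833), dt=2.0 → body Δ=(-0.2947, -0.1207, 2.1667) → world pose (-0.3385, -0.3028, 2.9375)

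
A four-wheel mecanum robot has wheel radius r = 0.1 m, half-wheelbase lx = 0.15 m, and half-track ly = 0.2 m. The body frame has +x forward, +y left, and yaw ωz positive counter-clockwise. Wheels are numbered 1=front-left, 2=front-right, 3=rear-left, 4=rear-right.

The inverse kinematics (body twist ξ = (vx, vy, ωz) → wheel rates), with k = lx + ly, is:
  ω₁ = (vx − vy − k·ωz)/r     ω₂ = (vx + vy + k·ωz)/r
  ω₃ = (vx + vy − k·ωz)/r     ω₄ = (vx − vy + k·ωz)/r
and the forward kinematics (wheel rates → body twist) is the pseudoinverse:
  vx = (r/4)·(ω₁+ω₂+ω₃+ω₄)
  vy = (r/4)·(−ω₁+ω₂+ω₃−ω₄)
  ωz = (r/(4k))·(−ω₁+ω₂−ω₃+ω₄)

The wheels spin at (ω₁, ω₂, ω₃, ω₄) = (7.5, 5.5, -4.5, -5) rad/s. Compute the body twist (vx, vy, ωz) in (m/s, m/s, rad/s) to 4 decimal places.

k = lx + ly = 0.15 + 0.2 = 0.3500
ω₁+ω₂+ω₃+ω₄ = 3.5000  →  vx = (0.1/4)·3.5000 = 0.0875
−ω₁+ω₂+ω₃−ω₄ = -1.5000  →  vy = (0.1/4)·-1.5000 = -0.0375
−ω₁+ω₂−ω₃+ω₄ = -2.5000  →  ωz = (0.1/1.4000)·-2.5000 = -0.1786

(0.0875, -0.0375, -0.1786)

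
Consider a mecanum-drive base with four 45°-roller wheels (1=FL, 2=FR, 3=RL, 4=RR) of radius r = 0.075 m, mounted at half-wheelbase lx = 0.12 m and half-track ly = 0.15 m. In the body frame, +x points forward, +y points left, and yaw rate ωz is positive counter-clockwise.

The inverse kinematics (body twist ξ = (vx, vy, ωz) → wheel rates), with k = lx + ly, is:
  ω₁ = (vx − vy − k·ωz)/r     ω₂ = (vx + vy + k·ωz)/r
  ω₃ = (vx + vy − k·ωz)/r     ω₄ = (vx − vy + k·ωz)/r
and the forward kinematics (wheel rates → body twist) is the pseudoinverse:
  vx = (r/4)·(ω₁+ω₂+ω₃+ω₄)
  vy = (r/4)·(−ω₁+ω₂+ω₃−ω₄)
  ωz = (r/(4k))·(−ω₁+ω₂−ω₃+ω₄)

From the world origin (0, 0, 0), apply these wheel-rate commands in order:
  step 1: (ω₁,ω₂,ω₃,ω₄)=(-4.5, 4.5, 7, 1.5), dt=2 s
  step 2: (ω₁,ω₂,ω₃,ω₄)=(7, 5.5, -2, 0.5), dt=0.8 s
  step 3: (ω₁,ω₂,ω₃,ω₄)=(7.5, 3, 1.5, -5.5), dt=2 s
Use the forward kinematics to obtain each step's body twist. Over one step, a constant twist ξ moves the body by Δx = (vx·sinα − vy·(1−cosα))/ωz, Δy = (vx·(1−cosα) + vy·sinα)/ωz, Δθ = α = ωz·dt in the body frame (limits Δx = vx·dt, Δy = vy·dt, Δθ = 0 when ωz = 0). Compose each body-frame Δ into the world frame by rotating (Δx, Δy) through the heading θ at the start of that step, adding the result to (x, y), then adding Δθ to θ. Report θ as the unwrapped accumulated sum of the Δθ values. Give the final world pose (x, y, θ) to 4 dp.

(0.5828, 0.6532, -1.0556)

step 1: ξ=(vx,vy,ωz)=(0.1594, 0.2719, 0.2431), dt=2.0 → body Δ=(0.1768, 0.5985, 0.4861) → world pose (0.1768, 0.5985, 0.4861)
step 2: ξ=(vx,vy,ωz)=(0.2062, -0.0750, 0.0694), dt=0.8 → body Δ=(0.1666, -0.0554, 0.0556) → world pose (0.3499, 0.6274, 0.5417)
step 3: ξ=(vx,vy,ωz)=(0.1219, 0.0469, -0.7986), dt=2.0 → body Δ=(0.2128, -0.0980, -1.5972) → world pose (0.5828, 0.6532, -1.0556)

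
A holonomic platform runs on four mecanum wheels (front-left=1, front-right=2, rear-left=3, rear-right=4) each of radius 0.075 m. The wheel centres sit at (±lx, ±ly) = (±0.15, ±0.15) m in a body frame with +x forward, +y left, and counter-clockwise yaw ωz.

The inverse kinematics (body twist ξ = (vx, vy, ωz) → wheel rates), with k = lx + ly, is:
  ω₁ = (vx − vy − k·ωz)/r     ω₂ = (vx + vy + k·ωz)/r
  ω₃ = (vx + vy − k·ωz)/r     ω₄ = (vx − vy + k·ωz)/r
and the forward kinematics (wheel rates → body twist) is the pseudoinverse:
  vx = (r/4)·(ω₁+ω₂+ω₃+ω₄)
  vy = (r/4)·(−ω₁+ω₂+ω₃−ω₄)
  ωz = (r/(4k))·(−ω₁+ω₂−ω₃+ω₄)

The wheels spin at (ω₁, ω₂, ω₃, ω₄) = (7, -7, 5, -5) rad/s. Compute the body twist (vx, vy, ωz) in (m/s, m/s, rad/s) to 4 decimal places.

k = lx + ly = 0.15 + 0.15 = 0.3000
ω₁+ω₂+ω₃+ω₄ = 0.0000  →  vx = (0.075/4)·0.0000 = 0.0000
−ω₁+ω₂+ω₃−ω₄ = -4.0000  →  vy = (0.075/4)·-4.0000 = -0.0750
−ω₁+ω₂−ω₃+ω₄ = -24.0000  →  ωz = (0.075/1.2000)·-24.0000 = -1.5000

(0.0000, -0.0750, -1.5000)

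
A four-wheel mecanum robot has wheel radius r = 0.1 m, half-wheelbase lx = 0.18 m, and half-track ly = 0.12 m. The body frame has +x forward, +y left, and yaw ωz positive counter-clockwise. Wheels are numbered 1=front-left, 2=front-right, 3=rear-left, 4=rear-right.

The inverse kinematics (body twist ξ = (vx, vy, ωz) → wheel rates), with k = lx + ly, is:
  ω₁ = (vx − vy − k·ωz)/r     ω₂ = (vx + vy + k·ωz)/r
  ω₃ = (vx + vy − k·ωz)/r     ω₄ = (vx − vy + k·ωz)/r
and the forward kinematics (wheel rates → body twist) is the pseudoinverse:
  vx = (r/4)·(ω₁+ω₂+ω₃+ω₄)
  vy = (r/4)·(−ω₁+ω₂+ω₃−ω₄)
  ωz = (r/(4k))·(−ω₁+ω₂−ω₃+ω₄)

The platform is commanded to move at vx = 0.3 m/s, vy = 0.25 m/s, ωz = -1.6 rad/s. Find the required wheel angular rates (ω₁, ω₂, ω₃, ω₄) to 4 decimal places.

(5.3000, 0.7000, 10.3000, -4.3000)

k = lx + ly = 0.18 + 0.12 = 0.3000;  k·ωz = 0.3000·-1.6 = -0.4800
ω₁ (FL) = (vx − vy − k·ωz)/r = 0.5300/0.1 = 5.3000
ω₂ (FR) = (vx + vy + k·ωz)/r = 0.0700/0.1 = 0.7000
ω₃ (RL) = (vx + vy − k·ωz)/r = 1.0300/0.1 = 10.3000
ω₄ (RR) = (vx − vy + k·ωz)/r = -0.4300/0.1 = -4.3000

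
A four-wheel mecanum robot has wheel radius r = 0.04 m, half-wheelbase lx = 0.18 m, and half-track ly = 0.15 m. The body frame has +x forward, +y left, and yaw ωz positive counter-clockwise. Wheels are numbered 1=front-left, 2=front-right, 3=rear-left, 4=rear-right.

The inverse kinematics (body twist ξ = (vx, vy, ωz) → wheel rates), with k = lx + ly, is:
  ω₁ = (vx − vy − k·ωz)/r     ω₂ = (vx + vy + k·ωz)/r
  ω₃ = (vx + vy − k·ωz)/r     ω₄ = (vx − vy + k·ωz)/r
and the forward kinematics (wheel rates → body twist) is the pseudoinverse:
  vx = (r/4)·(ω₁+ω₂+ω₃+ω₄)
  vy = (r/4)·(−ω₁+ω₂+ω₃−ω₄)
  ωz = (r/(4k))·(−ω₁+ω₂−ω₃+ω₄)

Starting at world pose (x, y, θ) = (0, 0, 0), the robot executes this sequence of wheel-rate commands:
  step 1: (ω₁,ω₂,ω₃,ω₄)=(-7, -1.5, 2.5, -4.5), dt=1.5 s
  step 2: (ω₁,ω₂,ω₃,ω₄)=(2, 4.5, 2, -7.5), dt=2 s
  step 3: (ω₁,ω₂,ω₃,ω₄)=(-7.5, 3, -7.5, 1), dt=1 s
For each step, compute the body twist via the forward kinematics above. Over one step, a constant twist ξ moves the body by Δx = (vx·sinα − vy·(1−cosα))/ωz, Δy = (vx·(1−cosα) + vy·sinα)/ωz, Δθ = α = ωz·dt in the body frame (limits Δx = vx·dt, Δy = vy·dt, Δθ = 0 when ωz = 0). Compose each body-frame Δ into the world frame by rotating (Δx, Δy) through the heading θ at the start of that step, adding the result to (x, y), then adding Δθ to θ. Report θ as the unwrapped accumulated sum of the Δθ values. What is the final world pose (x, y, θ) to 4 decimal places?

(-0.1682, 0.4575, 0.0833)

step 1: ξ=(vx,vy,ωz)=(-0.1050, 0.1250, -0.0455), dt=1.5 → body Δ=(-0.1510, 0.1927, -0.0682) → world pose (-0.1510, 0.1927, -0.0682)
step 2: ξ=(vx,vy,ωz)=(0.0100, 0.1200, -0.2121), dt=2.0 → body Δ=(0.0696, 0.2287, -0.4242) → world pose (-0.0660, 0.4161, -0.4924)
step 3: ξ=(vx,vy,ωz)=(-0.1100, 0.0200, 0.5758), dt=1.0 → body Δ=(-0.1096, -0.0119, 0.5758) → world pose (-0.1682, 0.4575, 0.0833)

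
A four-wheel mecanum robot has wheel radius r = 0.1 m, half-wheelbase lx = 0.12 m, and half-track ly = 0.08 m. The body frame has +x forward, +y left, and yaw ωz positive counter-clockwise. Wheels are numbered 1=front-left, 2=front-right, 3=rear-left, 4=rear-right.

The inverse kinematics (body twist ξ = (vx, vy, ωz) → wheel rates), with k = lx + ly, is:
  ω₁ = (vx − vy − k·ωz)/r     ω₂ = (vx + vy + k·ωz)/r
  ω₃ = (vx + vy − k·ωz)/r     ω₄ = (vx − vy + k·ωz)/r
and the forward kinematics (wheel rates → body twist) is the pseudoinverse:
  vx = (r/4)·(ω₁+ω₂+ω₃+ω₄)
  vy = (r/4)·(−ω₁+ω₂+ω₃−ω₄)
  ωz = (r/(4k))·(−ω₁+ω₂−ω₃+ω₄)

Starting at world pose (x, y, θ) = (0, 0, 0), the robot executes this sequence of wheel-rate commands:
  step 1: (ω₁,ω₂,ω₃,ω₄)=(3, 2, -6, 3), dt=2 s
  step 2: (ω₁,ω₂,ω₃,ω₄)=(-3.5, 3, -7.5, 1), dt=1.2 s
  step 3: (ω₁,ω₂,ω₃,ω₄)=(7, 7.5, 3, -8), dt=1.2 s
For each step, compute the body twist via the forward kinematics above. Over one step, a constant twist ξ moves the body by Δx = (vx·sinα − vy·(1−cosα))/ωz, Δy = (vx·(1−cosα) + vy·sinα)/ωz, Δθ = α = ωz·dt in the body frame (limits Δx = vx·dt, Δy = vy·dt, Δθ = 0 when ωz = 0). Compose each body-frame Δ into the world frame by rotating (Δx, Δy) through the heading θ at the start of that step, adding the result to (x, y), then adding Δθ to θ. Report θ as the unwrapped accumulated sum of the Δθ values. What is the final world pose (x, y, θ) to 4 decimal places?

(0.4233, -0.4867, 2.6750)

step 1: ξ=(vx,vy,ωz)=(0.0500, -0.2500, 1.0000), dt=2.0 → body Δ=(0.3995, -0.1565, 2.0000) → world pose (0.3995, -0.1565, 2.0000)
step 2: ξ=(vx,vy,ωz)=(-0.1750, -0.0500, 1.8750), dt=1.2 → body Δ=(-0.0292, -0.1727, 2.2500) → world pose (0.5687, -0.1112, 4.2500)
step 3: ξ=(vx,vy,ωz)=(0.2375, 0.2875, -1.3125), dt=1.2 → body Δ=(0.4009, 0.0373, -1.5750) → world pose (0.4233, -0.4867, 2.6750)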